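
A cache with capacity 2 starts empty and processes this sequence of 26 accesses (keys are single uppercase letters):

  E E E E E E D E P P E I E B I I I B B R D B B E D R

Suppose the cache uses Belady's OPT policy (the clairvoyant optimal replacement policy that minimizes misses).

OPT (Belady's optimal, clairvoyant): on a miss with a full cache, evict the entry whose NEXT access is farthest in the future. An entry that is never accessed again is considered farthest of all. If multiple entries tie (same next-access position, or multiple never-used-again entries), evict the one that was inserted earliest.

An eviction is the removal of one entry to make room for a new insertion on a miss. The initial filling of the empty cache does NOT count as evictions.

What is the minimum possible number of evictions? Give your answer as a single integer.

OPT (Belady) simulation (capacity=2):
  1. access E: MISS. Cache: [E]
  2. access E: HIT. Next use of E: step 3. Cache: [E]
  3. access E: HIT. Next use of E: step 4. Cache: [E]
  4. access E: HIT. Next use of E: step 5. Cache: [E]
  5. access E: HIT. Next use of E: step 6. Cache: [E]
  6. access E: HIT. Next use of E: step 8. Cache: [E]
  7. access D: MISS. Cache: [E D]
  8. access E: HIT. Next use of E: step 11. Cache: [E D]
  9. access P: MISS, evict D (next use: step 21). Cache: [E P]
  10. access P: HIT. Next use of P: never. Cache: [E P]
  11. access E: HIT. Next use of E: step 13. Cache: [E P]
  12. access I: MISS, evict P (next use: never). Cache: [E I]
  13. access E: HIT. Next use of E: step 24. Cache: [E I]
  14. access B: MISS, evict E (next use: step 24). Cache: [I B]
  15. access I: HIT. Next use of I: step 16. Cache: [I B]
  16. access I: HIT. Next use of I: step 17. Cache: [I B]
  17. access I: HIT. Next use of I: never. Cache: [I B]
  18. access B: HIT. Next use of B: step 19. Cache: [I B]
  19. access B: HIT. Next use of B: step 22. Cache: [I B]
  20. access R: MISS, evict I (next use: never). Cache: [B R]
  21. access D: MISS, evict R (next use: step 26). Cache: [B D]
  22. access B: HIT. Next use of B: step 23. Cache: [B D]
  23. access B: HIT. Next use of B: never. Cache: [B D]
  24. access E: MISS, evict B (next use: never). Cache: [D E]
  25. access D: HIT. Next use of D: never. Cache: [D E]
  26. access R: MISS, evict D (next use: never). Cache: [E R]
Total: 17 hits, 9 misses, 7 evictions

Answer: 7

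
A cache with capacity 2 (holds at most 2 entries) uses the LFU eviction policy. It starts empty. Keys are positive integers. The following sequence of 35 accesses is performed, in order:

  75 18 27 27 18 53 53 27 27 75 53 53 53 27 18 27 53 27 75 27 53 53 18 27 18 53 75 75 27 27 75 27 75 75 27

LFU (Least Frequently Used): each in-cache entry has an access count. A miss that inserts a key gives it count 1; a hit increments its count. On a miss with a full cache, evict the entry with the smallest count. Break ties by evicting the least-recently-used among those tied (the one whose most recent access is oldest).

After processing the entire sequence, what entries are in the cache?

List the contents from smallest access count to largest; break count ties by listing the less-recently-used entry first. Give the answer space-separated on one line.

LFU simulation (capacity=2):
  1. access 75: MISS. Cache: [75(c=1)]
  2. access 18: MISS. Cache: [75(c=1) 18(c=1)]
  3. access 27: MISS, evict 75(c=1). Cache: [18(c=1) 27(c=1)]
  4. access 27: HIT, count now 2. Cache: [18(c=1) 27(c=2)]
  5. access 18: HIT, count now 2. Cache: [27(c=2) 18(c=2)]
  6. access 53: MISS, evict 27(c=2). Cache: [53(c=1) 18(c=2)]
  7. access 53: HIT, count now 2. Cache: [18(c=2) 53(c=2)]
  8. access 27: MISS, evict 18(c=2). Cache: [27(c=1) 53(c=2)]
  9. access 27: HIT, count now 2. Cache: [53(c=2) 27(c=2)]
  10. access 75: MISS, evict 53(c=2). Cache: [75(c=1) 27(c=2)]
  11. access 53: MISS, evict 75(c=1). Cache: [53(c=1) 27(c=2)]
  12. access 53: HIT, count now 2. Cache: [27(c=2) 53(c=2)]
  13. access 53: HIT, count now 3. Cache: [27(c=2) 53(c=3)]
  14. access 27: HIT, count now 3. Cache: [53(c=3) 27(c=3)]
  15. access 18: MISS, evict 53(c=3). Cache: [18(c=1) 27(c=3)]
  16. access 27: HIT, count now 4. Cache: [18(c=1) 27(c=4)]
  17. access 53: MISS, evict 18(c=1). Cache: [53(c=1) 27(c=4)]
  18. access 27: HIT, count now 5. Cache: [53(c=1) 27(c=5)]
  19. access 75: MISS, evict 53(c=1). Cache: [75(c=1) 27(c=5)]
  20. access 27: HIT, count now 6. Cache: [75(c=1) 27(c=6)]
  21. access 53: MISS, evict 75(c=1). Cache: [53(c=1) 27(c=6)]
  22. access 53: HIT, count now 2. Cache: [53(c=2) 27(c=6)]
  23. access 18: MISS, evict 53(c=2). Cache: [18(c=1) 27(c=6)]
  24. access 27: HIT, count now 7. Cache: [18(c=1) 27(c=7)]
  25. access 18: HIT, count now 2. Cache: [18(c=2) 27(c=7)]
  26. access 53: MISS, evict 18(c=2). Cache: [53(c=1) 27(c=7)]
  27. access 75: MISS, evict 53(c=1). Cache: [75(c=1) 27(c=7)]
  28. access 75: HIT, count now 2. Cache: [75(c=2) 27(c=7)]
  29. access 27: HIT, count now 8. Cache: [75(c=2) 27(c=8)]
  30. access 27: HIT, count now 9. Cache: [75(c=2) 27(c=9)]
  31. access 75: HIT, count now 3. Cache: [75(c=3) 27(c=9)]
  32. access 27: HIT, count now 10. Cache: [75(c=3) 27(c=10)]
  33. access 75: HIT, count now 4. Cache: [75(c=4) 27(c=10)]
  34. access 75: HIT, count now 5. Cache: [75(c=5) 27(c=10)]
  35. access 27: HIT, count now 11. Cache: [75(c=5) 27(c=11)]
Total: 21 hits, 14 misses, 12 evictions

Answer: 75 27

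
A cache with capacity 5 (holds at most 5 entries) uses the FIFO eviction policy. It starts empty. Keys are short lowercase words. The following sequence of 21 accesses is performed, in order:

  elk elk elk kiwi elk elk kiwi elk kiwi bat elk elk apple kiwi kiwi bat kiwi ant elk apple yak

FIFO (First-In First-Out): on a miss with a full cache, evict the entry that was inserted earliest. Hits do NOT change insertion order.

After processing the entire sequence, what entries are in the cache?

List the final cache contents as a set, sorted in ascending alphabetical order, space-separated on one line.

Answer: ant apple bat kiwi yak

Derivation:
FIFO simulation (capacity=5):
  1. access elk: MISS. Cache (old->new): [elk]
  2. access elk: HIT. Cache (old->new): [elk]
  3. access elk: HIT. Cache (old->new): [elk]
  4. access kiwi: MISS. Cache (old->new): [elk kiwi]
  5. access elk: HIT. Cache (old->new): [elk kiwi]
  6. access elk: HIT. Cache (old->new): [elk kiwi]
  7. access kiwi: HIT. Cache (old->new): [elk kiwi]
  8. access elk: HIT. Cache (old->new): [elk kiwi]
  9. access kiwi: HIT. Cache (old->new): [elk kiwi]
  10. access bat: MISS. Cache (old->new): [elk kiwi bat]
  11. access elk: HIT. Cache (old->new): [elk kiwi bat]
  12. access elk: HIT. Cache (old->new): [elk kiwi bat]
  13. access apple: MISS. Cache (old->new): [elk kiwi bat apple]
  14. access kiwi: HIT. Cache (old->new): [elk kiwi bat apple]
  15. access kiwi: HIT. Cache (old->new): [elk kiwi bat apple]
  16. access bat: HIT. Cache (old->new): [elk kiwi bat apple]
  17. access kiwi: HIT. Cache (old->new): [elk kiwi bat apple]
  18. access ant: MISS. Cache (old->new): [elk kiwi bat apple ant]
  19. access elk: HIT. Cache (old->new): [elk kiwi bat apple ant]
  20. access apple: HIT. Cache (old->new): [elk kiwi bat apple ant]
  21. access yak: MISS, evict elk. Cache (old->new): [kiwi bat apple ant yak]
Total: 15 hits, 6 misses, 1 evictions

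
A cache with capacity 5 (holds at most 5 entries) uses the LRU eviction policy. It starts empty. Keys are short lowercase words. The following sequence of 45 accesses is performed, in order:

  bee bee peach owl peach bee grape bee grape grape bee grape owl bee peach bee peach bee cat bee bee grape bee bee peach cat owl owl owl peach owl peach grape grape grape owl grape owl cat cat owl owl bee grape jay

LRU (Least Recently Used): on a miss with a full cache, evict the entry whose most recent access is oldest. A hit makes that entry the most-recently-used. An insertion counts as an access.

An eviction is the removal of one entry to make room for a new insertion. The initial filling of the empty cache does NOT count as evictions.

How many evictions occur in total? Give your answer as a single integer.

Answer: 1

Derivation:
LRU simulation (capacity=5):
  1. access bee: MISS. Cache (LRU->MRU): [bee]
  2. access bee: HIT. Cache (LRU->MRU): [bee]
  3. access peach: MISS. Cache (LRU->MRU): [bee peach]
  4. access owl: MISS. Cache (LRU->MRU): [bee peach owl]
  5. access peach: HIT. Cache (LRU->MRU): [bee owl peach]
  6. access bee: HIT. Cache (LRU->MRU): [owl peach bee]
  7. access grape: MISS. Cache (LRU->MRU): [owl peach bee grape]
  8. access bee: HIT. Cache (LRU->MRU): [owl peach grape bee]
  9. access grape: HIT. Cache (LRU->MRU): [owl peach bee grape]
  10. access grape: HIT. Cache (LRU->MRU): [owl peach bee grape]
  11. access bee: HIT. Cache (LRU->MRU): [owl peach grape bee]
  12. access grape: HIT. Cache (LRU->MRU): [owl peach bee grape]
  13. access owl: HIT. Cache (LRU->MRU): [peach bee grape owl]
  14. access bee: HIT. Cache (LRU->MRU): [peach grape owl bee]
  15. access peach: HIT. Cache (LRU->MRU): [grape owl bee peach]
  16. access bee: HIT. Cache (LRU->MRU): [grape owl peach bee]
  17. access peach: HIT. Cache (LRU->MRU): [grape owl bee peach]
  18. access bee: HIT. Cache (LRU->MRU): [grape owl peach bee]
  19. access cat: MISS. Cache (LRU->MRU): [grape owl peach bee cat]
  20. access bee: HIT. Cache (LRU->MRU): [grape owl peach cat bee]
  21. access bee: HIT. Cache (LRU->MRU): [grape owl peach cat bee]
  22. access grape: HIT. Cache (LRU->MRU): [owl peach cat bee grape]
  23. access bee: HIT. Cache (LRU->MRU): [owl peach cat grape bee]
  24. access bee: HIT. Cache (LRU->MRU): [owl peach cat grape bee]
  25. access peach: HIT. Cache (LRU->MRU): [owl cat grape bee peach]
  26. access cat: HIT. Cache (LRU->MRU): [owl grape bee peach cat]
  27. access owl: HIT. Cache (LRU->MRU): [grape bee peach cat owl]
  28. access owl: HIT. Cache (LRU->MRU): [grape bee peach cat owl]
  29. access owl: HIT. Cache (LRU->MRU): [grape bee peach cat owl]
  30. access peach: HIT. Cache (LRU->MRU): [grape bee cat owl peach]
  31. access owl: HIT. Cache (LRU->MRU): [grape bee cat peach owl]
  32. access peach: HIT. Cache (LRU->MRU): [grape bee cat owl peach]
  33. access grape: HIT. Cache (LRU->MRU): [bee cat owl peach grape]
  34. access grape: HIT. Cache (LRU->MRU): [bee cat owl peach grape]
  35. access grape: HIT. Cache (LRU->MRU): [bee cat owl peach grape]
  36. access owl: HIT. Cache (LRU->MRU): [bee cat peach grape owl]
  37. access grape: HIT. Cache (LRU->MRU): [bee cat peach owl grape]
  38. access owl: HIT. Cache (LRU->MRU): [bee cat peach grape owl]
  39. access cat: HIT. Cache (LRU->MRU): [bee peach grape owl cat]
  40. access cat: HIT. Cache (LRU->MRU): [bee peach grape owl cat]
  41. access owl: HIT. Cache (LRU->MRU): [bee peach grape cat owl]
  42. access owl: HIT. Cache (LRU->MRU): [bee peach grape cat owl]
  43. access bee: HIT. Cache (LRU->MRU): [peach grape cat owl bee]
  44. access grape: HIT. Cache (LRU->MRU): [peach cat owl bee grape]
  45. access jay: MISS, evict peach. Cache (LRU->MRU): [cat owl bee grape jay]
Total: 39 hits, 6 misses, 1 evictions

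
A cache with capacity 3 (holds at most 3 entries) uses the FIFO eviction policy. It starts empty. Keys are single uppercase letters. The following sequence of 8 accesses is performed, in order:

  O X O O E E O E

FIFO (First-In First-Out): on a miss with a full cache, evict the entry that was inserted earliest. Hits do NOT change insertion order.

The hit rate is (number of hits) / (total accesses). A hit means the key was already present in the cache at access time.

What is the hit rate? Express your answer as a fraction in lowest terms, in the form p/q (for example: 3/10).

FIFO simulation (capacity=3):
  1. access O: MISS. Cache (old->new): [O]
  2. access X: MISS. Cache (old->new): [O X]
  3. access O: HIT. Cache (old->new): [O X]
  4. access O: HIT. Cache (old->new): [O X]
  5. access E: MISS. Cache (old->new): [O X E]
  6. access E: HIT. Cache (old->new): [O X E]
  7. access O: HIT. Cache (old->new): [O X E]
  8. access E: HIT. Cache (old->new): [O X E]
Total: 5 hits, 3 misses, 0 evictions

Hit rate = 5/8

Answer: 5/8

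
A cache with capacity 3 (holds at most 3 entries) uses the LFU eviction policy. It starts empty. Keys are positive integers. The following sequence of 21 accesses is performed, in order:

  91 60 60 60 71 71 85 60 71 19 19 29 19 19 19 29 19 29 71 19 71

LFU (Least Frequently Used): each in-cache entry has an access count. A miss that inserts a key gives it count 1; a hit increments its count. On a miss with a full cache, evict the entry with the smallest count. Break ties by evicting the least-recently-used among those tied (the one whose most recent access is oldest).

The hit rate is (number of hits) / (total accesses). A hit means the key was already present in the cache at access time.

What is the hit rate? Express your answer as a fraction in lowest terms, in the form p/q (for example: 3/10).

Answer: 4/7

Derivation:
LFU simulation (capacity=3):
  1. access 91: MISS. Cache: [91(c=1)]
  2. access 60: MISS. Cache: [91(c=1) 60(c=1)]
  3. access 60: HIT, count now 2. Cache: [91(c=1) 60(c=2)]
  4. access 60: HIT, count now 3. Cache: [91(c=1) 60(c=3)]
  5. access 71: MISS. Cache: [91(c=1) 71(c=1) 60(c=3)]
  6. access 71: HIT, count now 2. Cache: [91(c=1) 71(c=2) 60(c=3)]
  7. access 85: MISS, evict 91(c=1). Cache: [85(c=1) 71(c=2) 60(c=3)]
  8. access 60: HIT, count now 4. Cache: [85(c=1) 71(c=2) 60(c=4)]
  9. access 71: HIT, count now 3. Cache: [85(c=1) 71(c=3) 60(c=4)]
  10. access 19: MISS, evict 85(c=1). Cache: [19(c=1) 71(c=3) 60(c=4)]
  11. access 19: HIT, count now 2. Cache: [19(c=2) 71(c=3) 60(c=4)]
  12. access 29: MISS, evict 19(c=2). Cache: [29(c=1) 71(c=3) 60(c=4)]
  13. access 19: MISS, evict 29(c=1). Cache: [19(c=1) 71(c=3) 60(c=4)]
  14. access 19: HIT, count now 2. Cache: [19(c=2) 71(c=3) 60(c=4)]
  15. access 19: HIT, count now 3. Cache: [71(c=3) 19(c=3) 60(c=4)]
  16. access 29: MISS, evict 71(c=3). Cache: [29(c=1) 19(c=3) 60(c=4)]
  17. access 19: HIT, count now 4. Cache: [29(c=1) 60(c=4) 19(c=4)]
  18. access 29: HIT, count now 2. Cache: [29(c=2) 60(c=4) 19(c=4)]
  19. access 71: MISS, evict 29(c=2). Cache: [71(c=1) 60(c=4) 19(c=4)]
  20. access 19: HIT, count now 5. Cache: [71(c=1) 60(c=4) 19(c=5)]
  21. access 71: HIT, count now 2. Cache: [71(c=2) 60(c=4) 19(c=5)]
Total: 12 hits, 9 misses, 6 evictions

Hit rate = 12/21 = 4/7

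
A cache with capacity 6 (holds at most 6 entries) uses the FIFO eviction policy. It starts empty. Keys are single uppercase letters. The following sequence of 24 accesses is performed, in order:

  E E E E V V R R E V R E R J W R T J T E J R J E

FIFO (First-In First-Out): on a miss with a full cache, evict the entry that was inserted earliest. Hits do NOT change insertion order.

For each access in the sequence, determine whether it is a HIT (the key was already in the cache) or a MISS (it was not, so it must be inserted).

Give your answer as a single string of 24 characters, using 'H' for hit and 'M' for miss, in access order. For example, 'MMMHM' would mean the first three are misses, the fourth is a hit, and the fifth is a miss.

Answer: MHHHMHMHHHHHHMMHMHHHHHHH

Derivation:
FIFO simulation (capacity=6):
  1. access E: MISS. Cache (old->new): [E]
  2. access E: HIT. Cache (old->new): [E]
  3. access E: HIT. Cache (old->new): [E]
  4. access E: HIT. Cache (old->new): [E]
  5. access V: MISS. Cache (old->new): [E V]
  6. access V: HIT. Cache (old->new): [E V]
  7. access R: MISS. Cache (old->new): [E V R]
  8. access R: HIT. Cache (old->new): [E V R]
  9. access E: HIT. Cache (old->new): [E V R]
  10. access V: HIT. Cache (old->new): [E V R]
  11. access R: HIT. Cache (old->new): [E V R]
  12. access E: HIT. Cache (old->new): [E V R]
  13. access R: HIT. Cache (old->new): [E V R]
  14. access J: MISS. Cache (old->new): [E V R J]
  15. access W: MISS. Cache (old->new): [E V R J W]
  16. access R: HIT. Cache (old->new): [E V R J W]
  17. access T: MISS. Cache (old->new): [E V R J W T]
  18. access J: HIT. Cache (old->new): [E V R J W T]
  19. access T: HIT. Cache (old->new): [E V R J W T]
  20. access E: HIT. Cache (old->new): [E V R J W T]
  21. access J: HIT. Cache (old->new): [E V R J W T]
  22. access R: HIT. Cache (old->new): [E V R J W T]
  23. access J: HIT. Cache (old->new): [E V R J W T]
  24. access E: HIT. Cache (old->new): [E V R J W T]
Total: 18 hits, 6 misses, 0 evictions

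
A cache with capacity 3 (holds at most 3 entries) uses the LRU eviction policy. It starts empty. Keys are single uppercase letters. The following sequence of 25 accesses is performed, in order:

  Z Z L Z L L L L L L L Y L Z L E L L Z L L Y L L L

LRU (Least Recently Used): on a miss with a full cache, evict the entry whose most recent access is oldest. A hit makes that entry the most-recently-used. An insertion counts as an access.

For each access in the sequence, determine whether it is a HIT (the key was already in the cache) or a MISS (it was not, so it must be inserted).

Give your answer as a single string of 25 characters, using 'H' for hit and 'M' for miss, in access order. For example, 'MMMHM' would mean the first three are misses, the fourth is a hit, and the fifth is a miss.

Answer: MHMHHHHHHHHMHHHMHHHHHMHHH

Derivation:
LRU simulation (capacity=3):
  1. access Z: MISS. Cache (LRU->MRU): [Z]
  2. access Z: HIT. Cache (LRU->MRU): [Z]
  3. access L: MISS. Cache (LRU->MRU): [Z L]
  4. access Z: HIT. Cache (LRU->MRU): [L Z]
  5. access L: HIT. Cache (LRU->MRU): [Z L]
  6. access L: HIT. Cache (LRU->MRU): [Z L]
  7. access L: HIT. Cache (LRU->MRU): [Z L]
  8. access L: HIT. Cache (LRU->MRU): [Z L]
  9. access L: HIT. Cache (LRU->MRU): [Z L]
  10. access L: HIT. Cache (LRU->MRU): [Z L]
  11. access L: HIT. Cache (LRU->MRU): [Z L]
  12. access Y: MISS. Cache (LRU->MRU): [Z L Y]
  13. access L: HIT. Cache (LRU->MRU): [Z Y L]
  14. access Z: HIT. Cache (LRU->MRU): [Y L Z]
  15. access L: HIT. Cache (LRU->MRU): [Y Z L]
  16. access E: MISS, evict Y. Cache (LRU->MRU): [Z L E]
  17. access L: HIT. Cache (LRU->MRU): [Z E L]
  18. access L: HIT. Cache (LRU->MRU): [Z E L]
  19. access Z: HIT. Cache (LRU->MRU): [E L Z]
  20. access L: HIT. Cache (LRU->MRU): [E Z L]
  21. access L: HIT. Cache (LRU->MRU): [E Z L]
  22. access Y: MISS, evict E. Cache (LRU->MRU): [Z L Y]
  23. access L: HIT. Cache (LRU->MRU): [Z Y L]
  24. access L: HIT. Cache (LRU->MRU): [Z Y L]
  25. access L: HIT. Cache (LRU->MRU): [Z Y L]
Total: 20 hits, 5 misses, 2 evictions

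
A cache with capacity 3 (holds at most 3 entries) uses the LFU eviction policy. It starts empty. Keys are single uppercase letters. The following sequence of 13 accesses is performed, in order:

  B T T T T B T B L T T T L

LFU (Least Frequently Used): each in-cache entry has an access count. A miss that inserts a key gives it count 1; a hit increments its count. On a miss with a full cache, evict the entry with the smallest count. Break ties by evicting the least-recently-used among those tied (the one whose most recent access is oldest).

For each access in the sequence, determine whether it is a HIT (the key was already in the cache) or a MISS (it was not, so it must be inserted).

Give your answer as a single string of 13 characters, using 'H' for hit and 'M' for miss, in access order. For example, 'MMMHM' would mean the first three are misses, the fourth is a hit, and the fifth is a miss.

Answer: MMHHHHHHMHHHH

Derivation:
LFU simulation (capacity=3):
  1. access B: MISS. Cache: [B(c=1)]
  2. access T: MISS. Cache: [B(c=1) T(c=1)]
  3. access T: HIT, count now 2. Cache: [B(c=1) T(c=2)]
  4. access T: HIT, count now 3. Cache: [B(c=1) T(c=3)]
  5. access T: HIT, count now 4. Cache: [B(c=1) T(c=4)]
  6. access B: HIT, count now 2. Cache: [B(c=2) T(c=4)]
  7. access T: HIT, count now 5. Cache: [B(c=2) T(c=5)]
  8. access B: HIT, count now 3. Cache: [B(c=3) T(c=5)]
  9. access L: MISS. Cache: [L(c=1) B(c=3) T(c=5)]
  10. access T: HIT, count now 6. Cache: [L(c=1) B(c=3) T(c=6)]
  11. access T: HIT, count now 7. Cache: [L(c=1) B(c=3) T(c=7)]
  12. access T: HIT, count now 8. Cache: [L(c=1) B(c=3) T(c=8)]
  13. access L: HIT, count now 2. Cache: [L(c=2) B(c=3) T(c=8)]
Total: 10 hits, 3 misses, 0 evictions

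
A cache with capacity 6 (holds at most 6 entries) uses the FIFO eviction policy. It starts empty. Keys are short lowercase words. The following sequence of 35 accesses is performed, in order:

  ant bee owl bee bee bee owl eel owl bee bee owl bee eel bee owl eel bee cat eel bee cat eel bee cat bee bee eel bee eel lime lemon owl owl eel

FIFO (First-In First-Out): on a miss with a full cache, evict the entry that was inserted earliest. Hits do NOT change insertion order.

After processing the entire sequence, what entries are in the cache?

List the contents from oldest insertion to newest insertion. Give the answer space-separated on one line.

Answer: bee owl eel cat lime lemon

Derivation:
FIFO simulation (capacity=6):
  1. access ant: MISS. Cache (old->new): [ant]
  2. access bee: MISS. Cache (old->new): [ant bee]
  3. access owl: MISS. Cache (old->new): [ant bee owl]
  4. access bee: HIT. Cache (old->new): [ant bee owl]
  5. access bee: HIT. Cache (old->new): [ant bee owl]
  6. access bee: HIT. Cache (old->new): [ant bee owl]
  7. access owl: HIT. Cache (old->new): [ant bee owl]
  8. access eel: MISS. Cache (old->new): [ant bee owl eel]
  9. access owl: HIT. Cache (old->new): [ant bee owl eel]
  10. access bee: HIT. Cache (old->new): [ant bee owl eel]
  11. access bee: HIT. Cache (old->new): [ant bee owl eel]
  12. access owl: HIT. Cache (old->new): [ant bee owl eel]
  13. access bee: HIT. Cache (old->new): [ant bee owl eel]
  14. access eel: HIT. Cache (old->new): [ant bee owl eel]
  15. access bee: HIT. Cache (old->new): [ant bee owl eel]
  16. access owl: HIT. Cache (old->new): [ant bee owl eel]
  17. access eel: HIT. Cache (old->new): [ant bee owl eel]
  18. access bee: HIT. Cache (old->new): [ant bee owl eel]
  19. access cat: MISS. Cache (old->new): [ant bee owl eel cat]
  20. access eel: HIT. Cache (old->new): [ant bee owl eel cat]
  21. access bee: HIT. Cache (old->new): [ant bee owl eel cat]
  22. access cat: HIT. Cache (old->new): [ant bee owl eel cat]
  23. access eel: HIT. Cache (old->new): [ant bee owl eel cat]
  24. access bee: HIT. Cache (old->new): [ant bee owl eel cat]
  25. access cat: HIT. Cache (old->new): [ant bee owl eel cat]
  26. access bee: HIT. Cache (old->new): [ant bee owl eel cat]
  27. access bee: HIT. Cache (old->new): [ant bee owl eel cat]
  28. access eel: HIT. Cache (old->new): [ant bee owl eel cat]
  29. access bee: HIT. Cache (old->new): [ant bee owl eel cat]
  30. access eel: HIT. Cache (old->new): [ant bee owl eel cat]
  31. access lime: MISS. Cache (old->new): [ant bee owl eel cat lime]
  32. access lemon: MISS, evict ant. Cache (old->new): [bee owl eel cat lime lemon]
  33. access owl: HIT. Cache (old->new): [bee owl eel cat lime lemon]
  34. access owl: HIT. Cache (old->new): [bee owl eel cat lime lemon]
  35. access eel: HIT. Cache (old->new): [bee owl eel cat lime lemon]
Total: 28 hits, 7 misses, 1 evictions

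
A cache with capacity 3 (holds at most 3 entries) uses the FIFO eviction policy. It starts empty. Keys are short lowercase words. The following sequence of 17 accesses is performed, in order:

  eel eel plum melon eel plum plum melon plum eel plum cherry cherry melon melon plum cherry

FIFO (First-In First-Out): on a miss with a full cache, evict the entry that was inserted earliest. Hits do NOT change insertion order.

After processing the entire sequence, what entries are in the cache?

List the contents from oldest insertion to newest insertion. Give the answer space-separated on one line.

FIFO simulation (capacity=3):
  1. access eel: MISS. Cache (old->new): [eel]
  2. access eel: HIT. Cache (old->new): [eel]
  3. access plum: MISS. Cache (old->new): [eel plum]
  4. access melon: MISS. Cache (old->new): [eel plum melon]
  5. access eel: HIT. Cache (old->new): [eel plum melon]
  6. access plum: HIT. Cache (old->new): [eel plum melon]
  7. access plum: HIT. Cache (old->new): [eel plum melon]
  8. access melon: HIT. Cache (old->new): [eel plum melon]
  9. access plum: HIT. Cache (old->new): [eel plum melon]
  10. access eel: HIT. Cache (old->new): [eel plum melon]
  11. access plum: HIT. Cache (old->new): [eel plum melon]
  12. access cherry: MISS, evict eel. Cache (old->new): [plum melon cherry]
  13. access cherry: HIT. Cache (old->new): [plum melon cherry]
  14. access melon: HIT. Cache (old->new): [plum melon cherry]
  15. access melon: HIT. Cache (old->new): [plum melon cherry]
  16. access plum: HIT. Cache (old->new): [plum melon cherry]
  17. access cherry: HIT. Cache (old->new): [plum melon cherry]
Total: 13 hits, 4 misses, 1 evictions

Answer: plum melon cherry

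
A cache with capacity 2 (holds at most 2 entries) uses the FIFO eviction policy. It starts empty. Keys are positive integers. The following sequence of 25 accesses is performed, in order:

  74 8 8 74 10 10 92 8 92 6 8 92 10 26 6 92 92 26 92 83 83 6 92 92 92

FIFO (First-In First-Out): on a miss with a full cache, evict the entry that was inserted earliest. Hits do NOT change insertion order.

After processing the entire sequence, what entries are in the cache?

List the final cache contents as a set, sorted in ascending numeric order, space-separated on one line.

Answer: 6 92

Derivation:
FIFO simulation (capacity=2):
  1. access 74: MISS. Cache (old->new): [74]
  2. access 8: MISS. Cache (old->new): [74 8]
  3. access 8: HIT. Cache (old->new): [74 8]
  4. access 74: HIT. Cache (old->new): [74 8]
  5. access 10: MISS, evict 74. Cache (old->new): [8 10]
  6. access 10: HIT. Cache (old->new): [8 10]
  7. access 92: MISS, evict 8. Cache (old->new): [10 92]
  8. access 8: MISS, evict 10. Cache (old->new): [92 8]
  9. access 92: HIT. Cache (old->new): [92 8]
  10. access 6: MISS, evict 92. Cache (old->new): [8 6]
  11. access 8: HIT. Cache (old->new): [8 6]
  12. access 92: MISS, evict 8. Cache (old->new): [6 92]
  13. access 10: MISS, evict 6. Cache (old->new): [92 10]
  14. access 26: MISS, evict 92. Cache (old->new): [10 26]
  15. access 6: MISS, evict 10. Cache (old->new): [26 6]
  16. access 92: MISS, evict 26. Cache (old->new): [6 92]
  17. access 92: HIT. Cache (old->new): [6 92]
  18. access 26: MISS, evict 6. Cache (old->new): [92 26]
  19. access 92: HIT. Cache (old->new): [92 26]
  20. access 83: MISS, evict 92. Cache (old->new): [26 83]
  21. access 83: HIT. Cache (old->new): [26 83]
  22. access 6: MISS, evict 26. Cache (old->new): [83 6]
  23. access 92: MISS, evict 83. Cache (old->new): [6 92]
  24. access 92: HIT. Cache (old->new): [6 92]
  25. access 92: HIT. Cache (old->new): [6 92]
Total: 10 hits, 15 misses, 13 evictions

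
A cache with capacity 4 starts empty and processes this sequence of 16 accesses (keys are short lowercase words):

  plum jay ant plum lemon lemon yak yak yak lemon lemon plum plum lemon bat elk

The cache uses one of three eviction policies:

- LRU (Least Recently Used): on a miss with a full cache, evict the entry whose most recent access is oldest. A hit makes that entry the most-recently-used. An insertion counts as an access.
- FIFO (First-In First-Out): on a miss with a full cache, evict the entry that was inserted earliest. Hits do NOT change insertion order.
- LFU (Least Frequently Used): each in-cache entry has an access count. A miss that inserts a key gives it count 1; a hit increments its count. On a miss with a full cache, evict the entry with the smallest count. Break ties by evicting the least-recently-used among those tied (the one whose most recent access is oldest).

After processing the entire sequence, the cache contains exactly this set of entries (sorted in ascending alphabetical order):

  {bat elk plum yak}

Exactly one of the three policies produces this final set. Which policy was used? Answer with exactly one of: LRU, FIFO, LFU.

Answer: FIFO

Derivation:
Simulating under each policy and comparing final sets:
  LRU: final set = {bat elk lemon plum} -> differs
  FIFO: final set = {bat elk plum yak} -> MATCHES target
  LFU: final set = {elk lemon plum yak} -> differs
Only FIFO produces the target set.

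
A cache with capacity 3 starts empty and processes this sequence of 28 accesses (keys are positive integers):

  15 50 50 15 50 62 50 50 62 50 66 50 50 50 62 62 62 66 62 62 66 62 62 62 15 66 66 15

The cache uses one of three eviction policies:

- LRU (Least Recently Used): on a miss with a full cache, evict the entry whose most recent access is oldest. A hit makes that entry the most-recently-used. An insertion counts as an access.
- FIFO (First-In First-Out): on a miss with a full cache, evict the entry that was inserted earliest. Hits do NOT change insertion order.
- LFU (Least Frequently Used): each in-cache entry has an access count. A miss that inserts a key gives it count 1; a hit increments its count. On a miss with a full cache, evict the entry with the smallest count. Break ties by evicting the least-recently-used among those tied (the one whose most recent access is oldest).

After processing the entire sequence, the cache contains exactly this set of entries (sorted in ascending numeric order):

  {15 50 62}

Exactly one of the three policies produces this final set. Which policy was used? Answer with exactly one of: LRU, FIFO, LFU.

Simulating under each policy and comparing final sets:
  LRU: final set = {15 62 66} -> differs
  FIFO: final set = {15 62 66} -> differs
  LFU: final set = {15 50 62} -> MATCHES target
Only LFU produces the target set.

Answer: LFU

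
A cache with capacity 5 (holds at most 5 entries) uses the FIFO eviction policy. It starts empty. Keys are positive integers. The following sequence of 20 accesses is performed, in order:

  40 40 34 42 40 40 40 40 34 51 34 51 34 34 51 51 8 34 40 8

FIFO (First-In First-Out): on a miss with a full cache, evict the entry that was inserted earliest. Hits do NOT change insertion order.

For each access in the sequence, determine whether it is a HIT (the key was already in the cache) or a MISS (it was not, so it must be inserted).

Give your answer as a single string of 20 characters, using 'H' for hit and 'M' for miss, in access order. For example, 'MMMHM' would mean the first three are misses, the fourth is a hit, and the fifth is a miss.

FIFO simulation (capacity=5):
  1. access 40: MISS. Cache (old->new): [40]
  2. access 40: HIT. Cache (old->new): [40]
  3. access 34: MISS. Cache (old->new): [40 34]
  4. access 42: MISS. Cache (old->new): [40 34 42]
  5. access 40: HIT. Cache (old->new): [40 34 42]
  6. access 40: HIT. Cache (old->new): [40 34 42]
  7. access 40: HIT. Cache (old->new): [40 34 42]
  8. access 40: HIT. Cache (old->new): [40 34 42]
  9. access 34: HIT. Cache (old->new): [40 34 42]
  10. access 51: MISS. Cache (old->new): [40 34 42 51]
  11. access 34: HIT. Cache (old->new): [40 34 42 51]
  12. access 51: HIT. Cache (old->new): [40 34 42 51]
  13. access 34: HIT. Cache (old->new): [40 34 42 51]
  14. access 34: HIT. Cache (old->new): [40 34 42 51]
  15. access 51: HIT. Cache (old->new): [40 34 42 51]
  16. access 51: HIT. Cache (old->new): [40 34 42 51]
  17. access 8: MISS. Cache (old->new): [40 34 42 51 8]
  18. access 34: HIT. Cache (old->new): [40 34 42 51 8]
  19. access 40: HIT. Cache (old->new): [40 34 42 51 8]
  20. access 8: HIT. Cache (old->new): [40 34 42 51 8]
Total: 15 hits, 5 misses, 0 evictions

Answer: MHMMHHHHHMHHHHHHMHHH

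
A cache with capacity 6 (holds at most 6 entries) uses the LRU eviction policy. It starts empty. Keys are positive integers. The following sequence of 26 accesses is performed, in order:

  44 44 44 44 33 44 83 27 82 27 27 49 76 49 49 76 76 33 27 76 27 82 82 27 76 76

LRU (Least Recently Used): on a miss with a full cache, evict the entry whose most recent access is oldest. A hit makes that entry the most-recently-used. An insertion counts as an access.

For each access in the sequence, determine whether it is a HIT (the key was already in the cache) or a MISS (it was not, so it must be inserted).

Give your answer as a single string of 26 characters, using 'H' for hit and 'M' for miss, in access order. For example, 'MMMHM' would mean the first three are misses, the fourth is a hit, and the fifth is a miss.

LRU simulation (capacity=6):
  1. access 44: MISS. Cache (LRU->MRU): [44]
  2. access 44: HIT. Cache (LRU->MRU): [44]
  3. access 44: HIT. Cache (LRU->MRU): [44]
  4. access 44: HIT. Cache (LRU->MRU): [44]
  5. access 33: MISS. Cache (LRU->MRU): [44 33]
  6. access 44: HIT. Cache (LRU->MRU): [33 44]
  7. access 83: MISS. Cache (LRU->MRU): [33 44 83]
  8. access 27: MISS. Cache (LRU->MRU): [33 44 83 27]
  9. access 82: MISS. Cache (LRU->MRU): [33 44 83 27 82]
  10. access 27: HIT. Cache (LRU->MRU): [33 44 83 82 27]
  11. access 27: HIT. Cache (LRU->MRU): [33 44 83 82 27]
  12. access 49: MISS. Cache (LRU->MRU): [33 44 83 82 27 49]
  13. access 76: MISS, evict 33. Cache (LRU->MRU): [44 83 82 27 49 76]
  14. access 49: HIT. Cache (LRU->MRU): [44 83 82 27 76 49]
  15. access 49: HIT. Cache (LRU->MRU): [44 83 82 27 76 49]
  16. access 76: HIT. Cache (LRU->MRU): [44 83 82 27 49 76]
  17. access 76: HIT. Cache (LRU->MRU): [44 83 82 27 49 76]
  18. access 33: MISS, evict 44. Cache (LRU->MRU): [83 82 27 49 76 33]
  19. access 27: HIT. Cache (LRU->MRU): [83 82 49 76 33 27]
  20. access 76: HIT. Cache (LRU->MRU): [83 82 49 33 27 76]
  21. access 27: HIT. Cache (LRU->MRU): [83 82 49 33 76 27]
  22. access 82: HIT. Cache (LRU->MRU): [83 49 33 76 27 82]
  23. access 82: HIT. Cache (LRU->MRU): [83 49 33 76 27 82]
  24. access 27: HIT. Cache (LRU->MRU): [83 49 33 76 82 27]
  25. access 76: HIT. Cache (LRU->MRU): [83 49 33 82 27 76]
  26. access 76: HIT. Cache (LRU->MRU): [83 49 33 82 27 76]
Total: 18 hits, 8 misses, 2 evictions

Answer: MHHHMHMMMHHMMHHHHMHHHHHHHH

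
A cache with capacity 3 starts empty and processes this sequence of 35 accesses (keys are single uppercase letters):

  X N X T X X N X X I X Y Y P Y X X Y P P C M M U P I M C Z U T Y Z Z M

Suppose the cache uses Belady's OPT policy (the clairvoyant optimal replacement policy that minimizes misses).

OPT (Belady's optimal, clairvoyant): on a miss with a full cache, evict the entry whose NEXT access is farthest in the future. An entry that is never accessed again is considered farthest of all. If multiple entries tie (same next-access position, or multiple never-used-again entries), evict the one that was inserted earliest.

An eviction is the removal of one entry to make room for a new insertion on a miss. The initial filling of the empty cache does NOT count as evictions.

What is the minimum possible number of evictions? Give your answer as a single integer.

Answer: 11

Derivation:
OPT (Belady) simulation (capacity=3):
  1. access X: MISS. Cache: [X]
  2. access N: MISS. Cache: [X N]
  3. access X: HIT. Next use of X: step 5. Cache: [X N]
  4. access T: MISS. Cache: [X N T]
  5. access X: HIT. Next use of X: step 6. Cache: [X N T]
  6. access X: HIT. Next use of X: step 8. Cache: [X N T]
  7. access N: HIT. Next use of N: never. Cache: [X N T]
  8. access X: HIT. Next use of X: step 9. Cache: [X N T]
  9. access X: HIT. Next use of X: step 11. Cache: [X N T]
  10. access I: MISS, evict N (next use: never). Cache: [X T I]
  11. access X: HIT. Next use of X: step 16. Cache: [X T I]
  12. access Y: MISS, evict T (next use: step 31). Cache: [X I Y]
  13. access Y: HIT. Next use of Y: step 15. Cache: [X I Y]
  14. access P: MISS, evict I (next use: step 26). Cache: [X Y P]
  15. access Y: HIT. Next use of Y: step 18. Cache: [X Y P]
  16. access X: HIT. Next use of X: step 17. Cache: [X Y P]
  17. access X: HIT. Next use of X: never. Cache: [X Y P]
  18. access Y: HIT. Next use of Y: step 32. Cache: [X Y P]
  19. access P: HIT. Next use of P: step 20. Cache: [X Y P]
  20. access P: HIT. Next use of P: step 25. Cache: [X Y P]
  21. access C: MISS, evict X (next use: never). Cache: [Y P C]
  22. access M: MISS, evict Y (next use: step 32). Cache: [P C M]
  23. access M: HIT. Next use of M: step 27. Cache: [P C M]
  24. access U: MISS, evict C (next use: step 28). Cache: [P M U]
  25. access P: HIT. Next use of P: never. Cache: [P M U]
  26. access I: MISS, evict P (next use: never). Cache: [M U I]
  27. access M: HIT. Next use of M: step 35. Cache: [M U I]
  28. access C: MISS, evict I (next use: never). Cache: [M U C]
  29. access Z: MISS, evict C (next use: never). Cache: [M U Z]
  30. access U: HIT. Next use of U: never. Cache: [M U Z]
  31. access T: MISS, evict U (next use: never). Cache: [M Z T]
  32. access Y: MISS, evict T (next use: never). Cache: [M Z Y]
  33. access Z: HIT. Next use of Z: step 34. Cache: [M Z Y]
  34. access Z: HIT. Next use of Z: never. Cache: [M Z Y]
  35. access M: HIT. Next use of M: never. Cache: [M Z Y]
Total: 21 hits, 14 misses, 11 evictions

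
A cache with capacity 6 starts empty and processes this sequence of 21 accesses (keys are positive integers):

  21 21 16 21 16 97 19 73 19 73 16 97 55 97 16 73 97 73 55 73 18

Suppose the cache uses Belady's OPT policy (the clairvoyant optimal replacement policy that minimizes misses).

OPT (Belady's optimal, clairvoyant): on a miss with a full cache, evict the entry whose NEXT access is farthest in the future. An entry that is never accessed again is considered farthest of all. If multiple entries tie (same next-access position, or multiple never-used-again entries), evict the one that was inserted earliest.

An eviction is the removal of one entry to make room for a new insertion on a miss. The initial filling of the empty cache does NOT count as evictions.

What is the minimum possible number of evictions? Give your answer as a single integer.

OPT (Belady) simulation (capacity=6):
  1. access 21: MISS. Cache: [21]
  2. access 21: HIT. Next use of 21: step 4. Cache: [21]
  3. access 16: MISS. Cache: [21 16]
  4. access 21: HIT. Next use of 21: never. Cache: [21 16]
  5. access 16: HIT. Next use of 16: step 11. Cache: [21 16]
  6. access 97: MISS. Cache: [21 16 97]
  7. access 19: MISS. Cache: [21 16 97 19]
  8. access 73: MISS. Cache: [21 16 97 19 73]
  9. access 19: HIT. Next use of 19: never. Cache: [21 16 97 19 73]
  10. access 73: HIT. Next use of 73: step 16. Cache: [21 16 97 19 73]
  11. access 16: HIT. Next use of 16: step 15. Cache: [21 16 97 19 73]
  12. access 97: HIT. Next use of 97: step 14. Cache: [21 16 97 19 73]
  13. access 55: MISS. Cache: [21 16 97 19 73 55]
  14. access 97: HIT. Next use of 97: step 17. Cache: [21 16 97 19 73 55]
  15. access 16: HIT. Next use of 16: never. Cache: [21 16 97 19 73 55]
  16. access 73: HIT. Next use of 73: step 18. Cache: [21 16 97 19 73 55]
  17. access 97: HIT. Next use of 97: never. Cache: [21 16 97 19 73 55]
  18. access 73: HIT. Next use of 73: step 20. Cache: [21 16 97 19 73 55]
  19. access 55: HIT. Next use of 55: never. Cache: [21 16 97 19 73 55]
  20. access 73: HIT. Next use of 73: never. Cache: [21 16 97 19 73 55]
  21. access 18: MISS, evict 21 (next use: never). Cache: [16 97 19 73 55 18]
Total: 14 hits, 7 misses, 1 evictions

Answer: 1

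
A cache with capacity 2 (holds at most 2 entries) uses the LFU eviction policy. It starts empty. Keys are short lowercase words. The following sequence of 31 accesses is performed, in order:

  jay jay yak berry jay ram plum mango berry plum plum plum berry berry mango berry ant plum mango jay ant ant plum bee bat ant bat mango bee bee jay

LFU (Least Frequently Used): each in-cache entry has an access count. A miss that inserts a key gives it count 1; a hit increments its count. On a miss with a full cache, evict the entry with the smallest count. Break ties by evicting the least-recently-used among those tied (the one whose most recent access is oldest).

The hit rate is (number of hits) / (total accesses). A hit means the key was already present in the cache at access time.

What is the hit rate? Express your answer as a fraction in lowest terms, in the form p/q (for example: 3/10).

LFU simulation (capacity=2):
  1. access jay: MISS. Cache: [jay(c=1)]
  2. access jay: HIT, count now 2. Cache: [jay(c=2)]
  3. access yak: MISS. Cache: [yak(c=1) jay(c=2)]
  4. access berry: MISS, evict yak(c=1). Cache: [berry(c=1) jay(c=2)]
  5. access jay: HIT, count now 3. Cache: [berry(c=1) jay(c=3)]
  6. access ram: MISS, evict berry(c=1). Cache: [ram(c=1) jay(c=3)]
  7. access plum: MISS, evict ram(c=1). Cache: [plum(c=1) jay(c=3)]
  8. access mango: MISS, evict plum(c=1). Cache: [mango(c=1) jay(c=3)]
  9. access berry: MISS, evict mango(c=1). Cache: [berry(c=1) jay(c=3)]
  10. access plum: MISS, evict berry(c=1). Cache: [plum(c=1) jay(c=3)]
  11. access plum: HIT, count now 2. Cache: [plum(c=2) jay(c=3)]
  12. access plum: HIT, count now 3. Cache: [jay(c=3) plum(c=3)]
  13. access berry: MISS, evict jay(c=3). Cache: [berry(c=1) plum(c=3)]
  14. access berry: HIT, count now 2. Cache: [berry(c=2) plum(c=3)]
  15. access mango: MISS, evict berry(c=2). Cache: [mango(c=1) plum(c=3)]
  16. access berry: MISS, evict mango(c=1). Cache: [berry(c=1) plum(c=3)]
  17. access ant: MISS, evict berry(c=1). Cache: [ant(c=1) plum(c=3)]
  18. access plum: HIT, count now 4. Cache: [ant(c=1) plum(c=4)]
  19. access mango: MISS, evict ant(c=1). Cache: [mango(c=1) plum(c=4)]
  20. access jay: MISS, evict mango(c=1). Cache: [jay(c=1) plum(c=4)]
  21. access ant: MISS, evict jay(c=1). Cache: [ant(c=1) plum(c=4)]
  22. access ant: HIT, count now 2. Cache: [ant(c=2) plum(c=4)]
  23. access plum: HIT, count now 5. Cache: [ant(c=2) plum(c=5)]
  24. access bee: MISS, evict ant(c=2). Cache: [bee(c=1) plum(c=5)]
  25. access bat: MISS, evict bee(c=1). Cache: [bat(c=1) plum(c=5)]
  26. access ant: MISS, evict bat(c=1). Cache: [ant(c=1) plum(c=5)]
  27. access bat: MISS, evict ant(c=1). Cache: [bat(c=1) plum(c=5)]
  28. access mango: MISS, evict bat(c=1). Cache: [mango(c=1) plum(c=5)]
  29. access bee: MISS, evict mango(c=1). Cache: [bee(c=1) plum(c=5)]
  30. access bee: HIT, count now 2. Cache: [bee(c=2) plum(c=5)]
  31. access jay: MISS, evict bee(c=2). Cache: [jay(c=1) plum(c=5)]
Total: 9 hits, 22 misses, 20 evictions

Hit rate = 9/31

Answer: 9/31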